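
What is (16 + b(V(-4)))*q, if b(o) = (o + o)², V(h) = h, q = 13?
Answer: 1040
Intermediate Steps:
b(o) = 4*o² (b(o) = (2*o)² = 4*o²)
(16 + b(V(-4)))*q = (16 + 4*(-4)²)*13 = (16 + 4*16)*13 = (16 + 64)*13 = 80*13 = 1040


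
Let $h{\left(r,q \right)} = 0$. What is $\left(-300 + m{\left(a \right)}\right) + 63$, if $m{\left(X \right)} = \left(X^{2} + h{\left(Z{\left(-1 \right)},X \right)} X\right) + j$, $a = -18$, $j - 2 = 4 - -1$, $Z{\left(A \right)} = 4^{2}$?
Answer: $94$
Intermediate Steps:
$Z{\left(A \right)} = 16$
$j = 7$ ($j = 2 + \left(4 - -1\right) = 2 + \left(4 + 1\right) = 2 + 5 = 7$)
$m{\left(X \right)} = 7 + X^{2}$ ($m{\left(X \right)} = \left(X^{2} + 0 X\right) + 7 = \left(X^{2} + 0\right) + 7 = X^{2} + 7 = 7 + X^{2}$)
$\left(-300 + m{\left(a \right)}\right) + 63 = \left(-300 + \left(7 + \left(-18\right)^{2}\right)\right) + 63 = \left(-300 + \left(7 + 324\right)\right) + 63 = \left(-300 + 331\right) + 63 = 31 + 63 = 94$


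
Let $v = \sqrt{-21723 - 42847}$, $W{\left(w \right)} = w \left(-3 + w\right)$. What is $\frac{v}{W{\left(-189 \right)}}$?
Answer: $\frac{i \sqrt{64570}}{36288} \approx 0.0070025 i$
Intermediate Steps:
$v = i \sqrt{64570}$ ($v = \sqrt{-64570} = i \sqrt{64570} \approx 254.11 i$)
$\frac{v}{W{\left(-189 \right)}} = \frac{i \sqrt{64570}}{\left(-189\right) \left(-3 - 189\right)} = \frac{i \sqrt{64570}}{\left(-189\right) \left(-192\right)} = \frac{i \sqrt{64570}}{36288}$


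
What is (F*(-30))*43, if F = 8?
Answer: -10320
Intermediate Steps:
(F*(-30))*43 = (8*(-30))*43 = -240*43 = -10320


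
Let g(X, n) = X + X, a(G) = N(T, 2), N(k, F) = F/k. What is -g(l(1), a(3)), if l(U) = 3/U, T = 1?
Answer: -6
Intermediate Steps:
a(G) = 2 (a(G) = 2/1 = 2*1 = 2)
g(X, n) = 2*X
-g(l(1), a(3)) = -2*3/1 = -2*3*1 = -2*3 = -1*6 = -6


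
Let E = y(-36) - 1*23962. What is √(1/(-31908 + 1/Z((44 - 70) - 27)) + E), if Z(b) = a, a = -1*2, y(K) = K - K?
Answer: 2*I*√24396967175763/63817 ≈ 154.8*I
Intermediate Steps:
y(K) = 0
a = -2
Z(b) = -2
E = -23962 (E = 0 - 1*23962 = 0 - 23962 = -23962)
√(1/(-31908 + 1/Z((44 - 70) - 27)) + E) = √(1/(-31908 + 1/(-2)) - 23962) = √(1/(-31908 - ½) - 23962) = √(1/(-63817/2) - 23962) = √(-2/63817 - 23962) = √(-1529182956/63817) = 2*I*√24396967175763/63817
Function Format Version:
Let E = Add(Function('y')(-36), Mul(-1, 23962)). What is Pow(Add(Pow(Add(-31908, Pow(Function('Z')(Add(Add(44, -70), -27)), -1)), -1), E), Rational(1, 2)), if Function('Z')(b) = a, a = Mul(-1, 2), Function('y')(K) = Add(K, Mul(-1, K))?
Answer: Mul(Rational(2, 63817), I, Pow(24396967175763, Rational(1, 2))) ≈ Mul(154.80, I)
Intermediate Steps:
Function('y')(K) = 0
a = -2
Function('Z')(b) = -2
E = -23962 (E = Add(0, Mul(-1, 23962)) = Add(0, -23962) = -23962)
Pow(Add(Pow(Add(-31908, Pow(Function('Z')(Add(Add(44, -70), -27)), -1)), -1), E), Rational(1, 2)) = Pow(Add(Pow(Add(-31908, Pow(-2, -1)), -1), -23962), Rational(1, 2)) = Pow(Add(Pow(Add(-31908, Rational(-1, 2)), -1), -23962), Rational(1, 2)) = Pow(Add(Pow(Rational(-63817, 2), -1), -23962), Rational(1, 2)) = Pow(Add(Rational(-2, 63817), -23962), Rational(1, 2)) = Pow(Rational(-1529182956, 63817), Rational(1, 2)) = Mul(Rational(2, 63817), I, Pow(24396967175763, Rational(1, 2)))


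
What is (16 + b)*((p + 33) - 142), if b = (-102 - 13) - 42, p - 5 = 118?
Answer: -1974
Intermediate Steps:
p = 123 (p = 5 + 118 = 123)
b = -157 (b = -115 - 42 = -157)
(16 + b)*((p + 33) - 142) = (16 - 157)*((123 + 33) - 142) = -141*(156 - 142) = -141*14 = -1974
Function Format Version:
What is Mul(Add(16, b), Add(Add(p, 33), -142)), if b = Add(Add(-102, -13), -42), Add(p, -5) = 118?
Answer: -1974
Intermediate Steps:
p = 123 (p = Add(5, 118) = 123)
b = -157 (b = Add(-115, -42) = -157)
Mul(Add(16, b), Add(Add(p, 33), -142)) = Mul(Add(16, -157), Add(Add(123, 33), -142)) = Mul(-141, Add(156, -142)) = Mul(-141, 14) = -1974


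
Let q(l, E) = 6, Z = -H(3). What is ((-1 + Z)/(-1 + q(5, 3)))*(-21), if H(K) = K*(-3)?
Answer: -168/5 ≈ -33.600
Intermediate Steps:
H(K) = -3*K
Z = 9 (Z = -(-3)*3 = -1*(-9) = 9)
((-1 + Z)/(-1 + q(5, 3)))*(-21) = ((-1 + 9)/(-1 + 6))*(-21) = (8/5)*(-21) = -168/5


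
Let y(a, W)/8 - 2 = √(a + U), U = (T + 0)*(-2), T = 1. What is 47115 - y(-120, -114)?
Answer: 47099 - 8*I*√122 ≈ 47099.0 - 88.363*I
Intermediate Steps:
U = -2 (U = (1 + 0)*(-2) = 1*(-2) = -2)
y(a, W) = 16 + 8*√(-2 + a) (y(a, W) = 16 + 8*√(a - 2) = 16 + 8*√(-2 + a))
47115 - y(-120, -114) = 47115 - (16 + 8*√(-2 - 120)) = 47115 - (16 + 8*√(-122)) = 47115 - (16 + 8*(I*√122)) = 47115 - (16 + 8*I*√122) = 47115 + (-16 - 8*I*√122) = 47099 - 8*I*√122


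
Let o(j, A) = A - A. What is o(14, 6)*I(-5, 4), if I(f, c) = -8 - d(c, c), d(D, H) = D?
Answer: 0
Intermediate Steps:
I(f, c) = -8 - c
o(j, A) = 0
o(14, 6)*I(-5, 4) = 0*(-8 - 1*4) = 0*(-8 - 4) = 0*(-12) = 0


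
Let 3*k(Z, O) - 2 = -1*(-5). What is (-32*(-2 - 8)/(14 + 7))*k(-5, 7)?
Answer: 320/9 ≈ 35.556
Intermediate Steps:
k(Z, O) = 7/3 (k(Z, O) = ⅔ + (-1*(-5))/3 = ⅔ + (⅓)*5 = ⅔ + 5/3 = 7/3)
(-32*(-2 - 8)/(14 + 7))*k(-5, 7) = -32*(-2 - 8)/(14 + 7)*(7/3) = -(-320)/21*(7/3) = -32*(-10/21)*(7/3) = (320/21)*(7/3) = 320/9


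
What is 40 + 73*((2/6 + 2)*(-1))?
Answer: -391/3 ≈ -130.33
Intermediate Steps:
40 + 73*((2/6 + 2)*(-1)) = 40 + 73*((2*(⅙) + 2)*(-1)) = 40 + 73*((⅓ + 2)*(-1)) = 40 + 73*((7/3)*(-1)) = 40 + 73*(-7/3) = 40 - 511/3 = -391/3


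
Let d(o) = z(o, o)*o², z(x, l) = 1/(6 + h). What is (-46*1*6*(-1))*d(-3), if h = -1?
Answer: 2484/5 ≈ 496.80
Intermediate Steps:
z(x, l) = ⅕ (z(x, l) = 1/(6 - 1) = 1/5 = ⅕)
d(o) = o²/5
(-46*1*6*(-1))*d(-3) = (-46*1*6*(-1))*((⅕)*(-3)²) = (-276*(-1))*((⅕)*9) = -46*(-6)*(9/5) = 276*(9/5) = 2484/5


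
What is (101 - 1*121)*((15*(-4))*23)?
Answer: 27600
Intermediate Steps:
(101 - 1*121)*((15*(-4))*23) = (101 - 121)*(-60*23) = -20*(-1380) = 27600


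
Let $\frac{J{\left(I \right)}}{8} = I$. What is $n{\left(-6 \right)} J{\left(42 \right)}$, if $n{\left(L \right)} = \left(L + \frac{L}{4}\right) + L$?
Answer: $-4536$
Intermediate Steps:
$J{\left(I \right)} = 8 I$
$n{\left(L \right)} = \frac{9 L}{4}$ ($n{\left(L \right)} = \left(L + L \frac{1}{4}\right) + L = \left(L + \frac{L}{4}\right) + L = \frac{5 L}{4} + L = \frac{9 L}{4}$)
$n{\left(-6 \right)} J{\left(42 \right)} = \frac{9}{4} \left(-6\right) 8 \cdot 42 = \left(- \frac{27}{2}\right) 336 = -4536$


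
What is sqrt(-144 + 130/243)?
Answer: I*sqrt(104586)/27 ≈ 11.978*I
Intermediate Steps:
sqrt(-144 + 130/243) = sqrt(-34862/243) = I*sqrt(104586)/27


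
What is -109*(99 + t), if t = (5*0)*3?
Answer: -10791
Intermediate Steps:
t = 0 (t = 0*3 = 0)
-109*(99 + t) = -109*(99 + 0) = -109*99 = -10791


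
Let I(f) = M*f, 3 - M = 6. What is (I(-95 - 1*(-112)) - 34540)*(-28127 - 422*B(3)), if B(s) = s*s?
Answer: 1104317675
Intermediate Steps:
M = -3 (M = 3 - 1*6 = 3 - 6 = -3)
B(s) = s²
I(f) = -3*f
(I(-95 - 1*(-112)) - 34540)*(-28127 - 422*B(3)) = (-3*(-95 - 1*(-112)) - 34540)*(-28127 - 422*3²) = (-3*(-95 + 112) - 34540)*(-28127 - 422*9) = (-3*17 - 34540)*(-28127 - 3798) = (-51 - 34540)*(-31925) = -34591*(-31925) = 1104317675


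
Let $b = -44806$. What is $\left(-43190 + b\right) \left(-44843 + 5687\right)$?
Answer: $3445571376$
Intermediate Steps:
$\left(-43190 + b\right) \left(-44843 + 5687\right) = \left(-43190 - 44806\right) \left(-44843 + 5687\right) = \left(-87996\right) \left(-39156\right) = 3445571376$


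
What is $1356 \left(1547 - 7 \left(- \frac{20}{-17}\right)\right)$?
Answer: $\frac{35471604}{17} \approx 2.0866 \cdot 10^{6}$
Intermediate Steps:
$1356 \left(1547 - 7 \left(- \frac{20}{-17}\right)\right) = 1356 \left(1547 - 7 \left(\left(-20\right) \left(- \frac{1}{17}\right)\right)\right) = 1356 \left(1547 - \frac{140}{17}\right) = 1356 \cdot \frac{26159}{17} = \frac{35471604}{17}$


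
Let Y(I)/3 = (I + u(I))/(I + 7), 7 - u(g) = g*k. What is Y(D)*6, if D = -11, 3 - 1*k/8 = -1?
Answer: -1566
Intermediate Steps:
k = 32 (k = 24 - 8*(-1) = 24 + 8 = 32)
u(g) = 7 - 32*g (u(g) = 7 - g*32 = 7 - 32*g)
Y(I) = 3*(7 - 31*I)/(7 + I) (Y(I) = 3*((I + (7 - 32*I))/(I + 7)) = 3*((7 - 31*I)/(7 + I)) = 3*(7 - 31*I)/(7 + I))
Y(D)*6 = (3*(7 - 31*(-11))/(7 - 11))*6 = (3*(7 + 341)/(-4))*6 = (3*(-¼)*348)*6 = -261*6 = -1566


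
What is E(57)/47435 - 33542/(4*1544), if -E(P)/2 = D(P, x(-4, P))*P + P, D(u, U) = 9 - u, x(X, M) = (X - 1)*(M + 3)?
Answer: -778986881/146479280 ≈ -5.3181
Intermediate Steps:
x(X, M) = (-1 + X)*(3 + M)
E(P) = -2*P - 2*P*(9 - P) (E(P) = -2*((9 - P)*P + P) = -2*(P*(9 - P) + P) = -2*(P + P*(9 - P)) = -2*P - 2*P*(9 - P))
E(57)/47435 - 33542/(4*1544) = (2*57*(-10 + 57))/47435 - 33542/(4*1544) = (2*57*47)*(1/47435) - 33542/6176 = 5358*(1/47435) - 33542*1/6176 = 5358/47435 - 16771/3088 = -778986881/146479280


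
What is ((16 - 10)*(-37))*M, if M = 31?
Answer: -6882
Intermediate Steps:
((16 - 10)*(-37))*M = ((16 - 10)*(-37))*31 = (6*(-37))*31 = -222*31 = -6882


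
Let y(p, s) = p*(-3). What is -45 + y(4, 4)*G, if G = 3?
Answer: -81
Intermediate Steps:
y(p, s) = -3*p
-45 + y(4, 4)*G = -45 - 3*4*3 = -45 - 12*3 = -45 - 36 = -81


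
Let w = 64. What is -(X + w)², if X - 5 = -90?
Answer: -441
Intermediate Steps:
X = -85 (X = 5 - 90 = -85)
-(X + w)² = -(-85 + 64)² = -1*(-21)² = -1*441 = -441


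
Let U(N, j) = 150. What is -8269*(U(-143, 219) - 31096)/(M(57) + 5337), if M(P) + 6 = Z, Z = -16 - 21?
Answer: 127946237/2647 ≈ 48336.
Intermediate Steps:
Z = -37
M(P) = -43 (M(P) = -6 - 37 = -43)
-8269*(U(-143, 219) - 31096)/(M(57) + 5337) = -8269*(150 - 31096)/(-43 + 5337) = -8269/(5294/(-30946)) = -8269/(5294*(-1/30946)) = -8269/(-2647/15473) = -8269*(-15473/2647) = 127946237/2647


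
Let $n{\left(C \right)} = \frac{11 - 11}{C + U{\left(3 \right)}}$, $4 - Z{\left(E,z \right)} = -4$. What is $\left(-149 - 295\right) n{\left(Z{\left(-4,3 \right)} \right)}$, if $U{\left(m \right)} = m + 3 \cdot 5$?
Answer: $0$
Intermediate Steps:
$Z{\left(E,z \right)} = 8$ ($Z{\left(E,z \right)} = 4 - -4 = 4 + 4 = 8$)
$U{\left(m \right)} = 15 + m$ ($U{\left(m \right)} = m + 15 = 15 + m$)
$n{\left(C \right)} = 0$ ($n{\left(C \right)} = \frac{11 - 11}{C + \left(15 + 3\right)} = \frac{0}{C + 18} = \frac{0}{18 + C} = 0$)
$\left(-149 - 295\right) n{\left(Z{\left(-4,3 \right)} \right)} = \left(-149 - 295\right) 0 = \left(-444\right) 0 = 0$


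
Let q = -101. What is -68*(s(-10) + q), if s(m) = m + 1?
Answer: 7480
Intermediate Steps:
s(m) = 1 + m
-68*(s(-10) + q) = -68*((1 - 10) - 101) = -68*(-9 - 101) = -68*(-110) = 7480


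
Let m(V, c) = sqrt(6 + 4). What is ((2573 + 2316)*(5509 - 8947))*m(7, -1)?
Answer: -16808382*sqrt(10) ≈ -5.3153e+7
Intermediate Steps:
m(V, c) = sqrt(10)
((2573 + 2316)*(5509 - 8947))*m(7, -1) = ((2573 + 2316)*(5509 - 8947))*sqrt(10) = (4889*(-3438))*sqrt(10) = -16808382*sqrt(10)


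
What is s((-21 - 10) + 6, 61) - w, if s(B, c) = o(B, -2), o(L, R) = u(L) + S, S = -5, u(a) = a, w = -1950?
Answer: 1920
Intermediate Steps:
o(L, R) = -5 + L (o(L, R) = L - 5 = -5 + L)
s(B, c) = -5 + B
s((-21 - 10) + 6, 61) - w = (-5 + ((-21 - 10) + 6)) - 1*(-1950) = (-5 + (-31 + 6)) + 1950 = (-5 - 25) + 1950 = -30 + 1950 = 1920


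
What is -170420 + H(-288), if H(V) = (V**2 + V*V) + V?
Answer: -4820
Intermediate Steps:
H(V) = V + 2*V**2 (H(V) = (V**2 + V**2) + V = 2*V**2 + V = V + 2*V**2)
-170420 + H(-288) = -170420 - 288*(1 + 2*(-288)) = -170420 - 288*(1 - 576) = -170420 - 288*(-575) = -170420 + 165600 = -4820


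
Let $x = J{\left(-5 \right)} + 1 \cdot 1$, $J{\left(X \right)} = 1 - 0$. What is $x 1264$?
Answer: $2528$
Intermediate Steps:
$J{\left(X \right)} = 1$ ($J{\left(X \right)} = 1 + 0 = 1$)
$x = 2$ ($x = 1 + 1 \cdot 1 = 1 + 1 = 2$)
$x 1264 = 2 \cdot 1264 = 2528$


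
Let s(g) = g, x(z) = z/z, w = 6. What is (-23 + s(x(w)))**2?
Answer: 484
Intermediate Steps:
x(z) = 1
(-23 + s(x(w)))**2 = (-23 + 1)**2 = (-22)**2 = 484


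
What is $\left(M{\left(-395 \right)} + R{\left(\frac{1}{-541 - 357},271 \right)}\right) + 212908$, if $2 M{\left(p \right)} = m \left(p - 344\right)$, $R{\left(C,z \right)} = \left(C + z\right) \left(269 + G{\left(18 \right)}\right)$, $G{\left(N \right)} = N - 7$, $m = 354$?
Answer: $\frac{70935125}{449} \approx 1.5798 \cdot 10^{5}$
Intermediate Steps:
$G{\left(N \right)} = -7 + N$ ($G{\left(N \right)} = N - 7 = -7 + N$)
$R{\left(C,z \right)} = 280 C + 280 z$ ($R{\left(C,z \right)} = \left(C + z\right) \left(269 + \left(-7 + 18\right)\right) = \left(C + z\right) \left(269 + 11\right) = \left(C + z\right) 280 = 280 C + 280 z$)
$M{\left(p \right)} = -60888 + 177 p$ ($M{\left(p \right)} = \frac{354 \left(p - 344\right)}{2} = \frac{354 \left(-344 + p\right)}{2} = \frac{-121776 + 354 p}{2} = -60888 + 177 p$)
$\left(M{\left(-395 \right)} + R{\left(\frac{1}{-541 - 357},271 \right)}\right) + 212908 = \left(\left(-60888 + 177 \left(-395\right)\right) + \left(\frac{280}{-541 - 357} + 280 \cdot 271\right)\right) + 212908 = \left(\left(-60888 - 69915\right) + \left(\frac{280}{-898} + 75880\right)\right) + 212908 = \left(-130803 + \left(280 \left(- \frac{1}{898}\right) + 75880\right)\right) + 212908 = \left(-130803 + \left(- \frac{140}{449} + 75880\right)\right) + 212908 = \left(-130803 + \frac{34069980}{449}\right) + 212908 = - \frac{24660567}{449} + 212908 = \frac{70935125}{449}$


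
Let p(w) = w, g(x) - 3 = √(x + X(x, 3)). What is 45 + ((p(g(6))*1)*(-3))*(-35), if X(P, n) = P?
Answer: 360 + 210*√3 ≈ 723.73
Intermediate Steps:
g(x) = 3 + √2*√x (g(x) = 3 + √(x + x) = 3 + √(2*x) = 3 + √2*√x)
45 + ((p(g(6))*1)*(-3))*(-35) = 45 + (((3 + √2*√6)*1)*(-3))*(-35) = 45 + (((3 + 2*√3)*1)*(-3))*(-35) = 45 + ((3 + 2*√3)*(-3))*(-35) = 45 + (-9 - 6*√3)*(-35) = 45 + (315 + 210*√3) = 360 + 210*√3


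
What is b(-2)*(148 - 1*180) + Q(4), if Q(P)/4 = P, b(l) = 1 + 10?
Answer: -336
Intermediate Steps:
b(l) = 11
Q(P) = 4*P
b(-2)*(148 - 1*180) + Q(4) = 11*(148 - 1*180) + 4*4 = 11*(148 - 180) + 16 = 11*(-32) + 16 = -352 + 16 = -336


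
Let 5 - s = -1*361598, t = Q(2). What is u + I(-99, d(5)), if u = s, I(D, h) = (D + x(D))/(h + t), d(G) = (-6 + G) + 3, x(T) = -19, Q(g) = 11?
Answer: 4700721/13 ≈ 3.6159e+5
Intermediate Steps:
t = 11
d(G) = -3 + G
s = 361603 (s = 5 - (-1)*361598 = 5 - 1*(-361598) = 5 + 361598 = 361603)
I(D, h) = (-19 + D)/(11 + h) (I(D, h) = (D - 19)/(h + 11) = (-19 + D)/(11 + h))
u = 361603
u + I(-99, d(5)) = 361603 + (-19 - 99)/(11 + (-3 + 5)) = 361603 - 118/(11 + 2) = 361603 - 118/13 = 4700721/13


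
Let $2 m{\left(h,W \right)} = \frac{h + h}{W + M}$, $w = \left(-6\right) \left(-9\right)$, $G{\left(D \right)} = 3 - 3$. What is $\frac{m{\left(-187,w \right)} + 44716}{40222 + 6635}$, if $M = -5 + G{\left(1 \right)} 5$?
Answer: $\frac{730299}{765331} \approx 0.95423$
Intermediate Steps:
$G{\left(D \right)} = 0$
$M = -5$ ($M = -5 + 0 \cdot 5 = -5 + 0 = -5$)
$w = 54$
$m{\left(h,W \right)} = \frac{h}{-5 + W}$ ($m{\left(h,W \right)} = \frac{\left(h + h\right) \frac{1}{W - 5}}{2} = \frac{2 h \frac{1}{-5 + W}}{2} = \frac{h}{-5 + W}$)
$\frac{m{\left(-187,w \right)} + 44716}{40222 + 6635} = \frac{- \frac{187}{-5 + 54} + 44716}{40222 + 6635} = \frac{- \frac{187}{49} + 44716}{46857} = \left(\left(-187\right) \frac{1}{49} + 44716\right) \frac{1}{46857} = \left(- \frac{187}{49} + 44716\right) \frac{1}{46857} = \frac{2190897}{49} \cdot \frac{1}{46857} = \frac{730299}{765331}$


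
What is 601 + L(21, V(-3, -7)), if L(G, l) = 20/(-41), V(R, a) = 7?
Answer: 24621/41 ≈ 600.51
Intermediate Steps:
L(G, l) = -20/41 (L(G, l) = 20*(-1/41) = -20/41)
601 + L(21, V(-3, -7)) = 601 - 20/41 = 24621/41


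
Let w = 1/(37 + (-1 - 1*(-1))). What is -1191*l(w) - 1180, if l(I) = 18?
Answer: -22618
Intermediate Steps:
w = 1/37 (w = 1/(37 + (-1 + 1)) = 1/(37 + 0) = 1/37 ≈ 0.027027)
-1191*l(w) - 1180 = -1191*18 - 1180 = -21438 - 1180 = -22618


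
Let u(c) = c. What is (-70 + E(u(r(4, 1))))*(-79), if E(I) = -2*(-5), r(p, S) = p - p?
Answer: 4740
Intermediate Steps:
r(p, S) = 0
E(I) = 10
(-70 + E(u(r(4, 1))))*(-79) = (-70 + 10)*(-79) = -60*(-79) = 4740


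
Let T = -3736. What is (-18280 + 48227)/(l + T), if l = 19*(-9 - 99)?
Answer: -29947/5788 ≈ -5.1740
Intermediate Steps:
l = -2052 (l = 19*(-108) = -2052)
(-18280 + 48227)/(l + T) = (-18280 + 48227)/(-2052 - 3736) = 29947/(-5788) = 29947*(-1/5788) = -29947/5788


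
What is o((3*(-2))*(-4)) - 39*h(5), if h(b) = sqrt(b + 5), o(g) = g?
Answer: 24 - 39*sqrt(10) ≈ -99.329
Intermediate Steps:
h(b) = sqrt(5 + b)
o((3*(-2))*(-4)) - 39*h(5) = (3*(-2))*(-4) - 39*sqrt(5 + 5) = -6*(-4) - 39*sqrt(10) = 24 - 39*sqrt(10)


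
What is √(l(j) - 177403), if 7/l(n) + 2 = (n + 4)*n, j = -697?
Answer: 5*I*√1655576983292934/483019 ≈ 421.19*I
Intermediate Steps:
l(n) = 7/(-2 + n*(4 + n)) (l(n) = 7/(-2 + (n + 4)*n) = 7/(-2 + (4 + n)*n) = 7/(-2 + n*(4 + n)))
√(l(j) - 177403) = √(7/(-2 + (-697)² + 4*(-697)) - 177403) = √(7/(-2 + 485809 - 2788) - 177403) = √(7/483019 - 177403) = √(-85689019650/483019) = 5*I*√1655576983292934/483019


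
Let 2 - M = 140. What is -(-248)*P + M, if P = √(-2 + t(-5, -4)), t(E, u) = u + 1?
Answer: -138 + 248*I*√5 ≈ -138.0 + 554.54*I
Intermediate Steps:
M = -138 (M = 2 - 1*140 = 2 - 140 = -138)
t(E, u) = 1 + u
P = I*√5 (P = √(-2 + (1 - 4)) = √(-2 - 3) = √(-5) = I*√5 ≈ 2.2361*I)
-(-248)*P + M = -(-248)*I*√5 - 138 = 248*I*√5 - 138 = -138 + 248*I*√5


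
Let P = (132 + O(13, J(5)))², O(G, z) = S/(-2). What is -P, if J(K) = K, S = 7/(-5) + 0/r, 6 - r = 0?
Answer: -1760929/100 ≈ -17609.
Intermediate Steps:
r = 6 (r = 6 - 1*0 = 6 + 0 = 6)
S = -7/5 (S = 7/(-5) + 0/6 = 7*(-⅕) + 0*(⅙) = -7/5 + 0 = -7/5 ≈ -1.4000)
O(G, z) = 7/10 (O(G, z) = -7/5/(-2) = -7/5*(-½) = 7/10)
P = 1760929/100 (P = (132 + 7/10)² = (1327/10)² = 1760929/100 ≈ 17609.)
-P = -1*1760929/100 = -1760929/100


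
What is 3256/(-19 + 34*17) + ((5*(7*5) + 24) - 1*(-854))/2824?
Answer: 9783571/1578616 ≈ 6.1976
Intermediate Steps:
3256/(-19 + 34*17) + ((5*(7*5) + 24) - 1*(-854))/2824 = 3256/(-19 + 578) + ((5*35 + 24) + 854)*(1/2824) = 3256/559 + ((175 + 24) + 854)*(1/2824) = 3256*(1/559) + (199 + 854)*(1/2824) = 3256/559 + 1053*(1/2824) = 3256/559 + 1053/2824 = 9783571/1578616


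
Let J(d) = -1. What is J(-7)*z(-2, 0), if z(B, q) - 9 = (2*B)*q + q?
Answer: -9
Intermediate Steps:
z(B, q) = 9 + q + 2*B*q (z(B, q) = 9 + ((2*B)*q + q) = 9 + (2*B*q + q) = 9 + (q + 2*B*q) = 9 + q + 2*B*q)
J(-7)*z(-2, 0) = -(9 + 0 + 2*(-2)*0) = -(9 + 0 + 0) = -1*9 = -9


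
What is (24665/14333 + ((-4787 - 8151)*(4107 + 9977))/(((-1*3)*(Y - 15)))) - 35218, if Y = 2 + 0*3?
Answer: -2631427387967/558987 ≈ -4.7075e+6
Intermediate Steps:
Y = 2 (Y = 2 + 0 = 2)
(24665/14333 + ((-4787 - 8151)*(4107 + 9977))/(((-1*3)*(Y - 15)))) - 35218 = (24665/14333 + ((-4787 - 8151)*(4107 + 9977))/(((-1*3)*(2 - 15)))) - 35218 = (24665*(1/14333) + (-12938*14084)/((-3*(-13)))) - 35218 = (24665/14333 - 182218792/39) - 35218 = -2611740983801/558987 - 35218 = -2631427387967/558987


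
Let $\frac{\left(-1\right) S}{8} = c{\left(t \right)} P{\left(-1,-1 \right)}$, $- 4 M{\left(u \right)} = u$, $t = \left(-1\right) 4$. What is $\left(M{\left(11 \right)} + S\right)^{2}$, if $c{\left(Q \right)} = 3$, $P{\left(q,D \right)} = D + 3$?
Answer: $\frac{41209}{16} \approx 2575.6$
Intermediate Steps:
$P{\left(q,D \right)} = 3 + D$
$t = -4$
$M{\left(u \right)} = - \frac{u}{4}$
$S = -48$ ($S = - 8 \cdot 3 \left(3 - 1\right) = - 8 \cdot 3 \cdot 2 = \left(-8\right) 6 = -48$)
$\left(M{\left(11 \right)} + S\right)^{2} = \left(\left(- \frac{1}{4}\right) 11 - 48\right)^{2} = \left(- \frac{11}{4} - 48\right)^{2} = \left(- \frac{203}{4}\right)^{2} = \frac{41209}{16}$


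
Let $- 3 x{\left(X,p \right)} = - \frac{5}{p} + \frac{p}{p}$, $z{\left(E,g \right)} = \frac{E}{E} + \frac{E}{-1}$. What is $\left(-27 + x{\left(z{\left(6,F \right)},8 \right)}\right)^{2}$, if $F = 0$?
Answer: $\frac{47089}{64} \approx 735.77$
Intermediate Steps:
$z{\left(E,g \right)} = 1 - E$ ($z{\left(E,g \right)} = 1 + E \left(-1\right) = 1 - E$)
$x{\left(X,p \right)} = - \frac{1}{3} + \frac{5}{3 p}$ ($x{\left(X,p \right)} = - \frac{- \frac{5}{p} + \frac{p}{p}}{3} = - \frac{- \frac{5}{p} + 1}{3} = - \frac{1 - \frac{5}{p}}{3} = - \frac{1}{3} + \frac{5}{3 p}$)
$\left(-27 + x{\left(z{\left(6,F \right)},8 \right)}\right)^{2} = \left(-27 + \frac{5 - 8}{3 \cdot 8}\right)^{2} = \left(-27 + \frac{1}{3} \cdot \frac{1}{8} \left(5 - 8\right)\right)^{2} = \left(-27 + \frac{1}{3} \cdot \frac{1}{8} \left(-3\right)\right)^{2} = \left(-27 - \frac{1}{8}\right)^{2} = \left(- \frac{217}{8}\right)^{2} = \frac{47089}{64}$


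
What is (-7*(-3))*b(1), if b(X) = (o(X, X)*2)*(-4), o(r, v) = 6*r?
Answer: -1008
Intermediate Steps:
b(X) = -48*X (b(X) = ((6*X)*2)*(-4) = (12*X)*(-4) = -48*X)
(-7*(-3))*b(1) = (-7*(-3))*(-48*1) = 21*(-48) = -1008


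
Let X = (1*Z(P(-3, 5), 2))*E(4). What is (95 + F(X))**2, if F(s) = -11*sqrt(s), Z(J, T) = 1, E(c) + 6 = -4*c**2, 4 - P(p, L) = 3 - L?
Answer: 555 - 2090*I*sqrt(70) ≈ 555.0 - 17486.0*I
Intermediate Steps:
P(p, L) = 1 + L (P(p, L) = 4 - (3 - L) = 4 + (-3 + L) = 1 + L)
E(c) = -6 - 4*c**2
X = -70 (X = (1*1)*(-6 - 4*4**2) = 1*(-6 - 4*16) = 1*(-6 - 64) = 1*(-70) = -70)
(95 + F(X))**2 = (95 - 11*I*sqrt(70))**2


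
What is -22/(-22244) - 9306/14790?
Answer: -17223107/27415730 ≈ -0.62822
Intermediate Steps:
-22/(-22244) - 9306/14790 = -22*(-1/22244) - 9306*1/14790 = 11/11122 - 1551/2465 = -17223107/27415730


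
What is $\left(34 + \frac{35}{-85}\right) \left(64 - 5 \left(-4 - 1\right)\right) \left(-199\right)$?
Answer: $- \frac{10112981}{17} \approx -5.9488 \cdot 10^{5}$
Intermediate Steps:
$\left(34 + \frac{35}{-85}\right) \left(64 - 5 \left(-4 - 1\right)\right) \left(-199\right) = \left(34 + 35 \left(- \frac{1}{85}\right)\right) \left(64 - -25\right) \left(-199\right) = \left(34 - \frac{7}{17}\right) \left(64 + 25\right) \left(-199\right) = \frac{571}{17} \cdot 89 \left(-199\right) = \frac{50819}{17} \left(-199\right) = - \frac{10112981}{17}$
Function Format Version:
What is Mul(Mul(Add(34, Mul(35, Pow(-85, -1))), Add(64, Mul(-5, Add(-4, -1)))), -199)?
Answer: Rational(-10112981, 17) ≈ -5.9488e+5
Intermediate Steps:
Mul(Mul(Add(34, Mul(35, Pow(-85, -1))), Add(64, Mul(-5, Add(-4, -1)))), -199) = Mul(Mul(Add(34, Mul(35, Rational(-1, 85))), Add(64, Mul(-5, -5))), -199) = Mul(Mul(Add(34, Rational(-7, 17)), Add(64, 25)), -199) = Mul(Mul(Rational(571, 17), 89), -199) = Mul(Rational(50819, 17), -199) = Rational(-10112981, 17)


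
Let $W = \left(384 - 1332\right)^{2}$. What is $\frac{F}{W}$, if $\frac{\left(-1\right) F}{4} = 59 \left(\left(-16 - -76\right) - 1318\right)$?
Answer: $\frac{37111}{112338} \approx 0.33035$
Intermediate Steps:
$W = 898704$ ($W = \left(-948\right)^{2} = 898704$)
$F = 296888$ ($F = - 4 \cdot 59 \left(\left(-16 - -76\right) - 1318\right) = - 4 \cdot 59 \left(\left(-16 + 76\right) - 1318\right) = - 4 \cdot 59 \left(60 - 1318\right) = - 4 \cdot 59 \left(-1258\right) = \left(-4\right) \left(-74222\right) = 296888$)
$\frac{F}{W} = \frac{296888}{898704} = 296888 \cdot \frac{1}{898704} = \frac{37111}{112338}$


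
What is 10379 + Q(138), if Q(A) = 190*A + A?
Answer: 36737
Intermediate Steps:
Q(A) = 191*A
10379 + Q(138) = 10379 + 191*138 = 10379 + 26358 = 36737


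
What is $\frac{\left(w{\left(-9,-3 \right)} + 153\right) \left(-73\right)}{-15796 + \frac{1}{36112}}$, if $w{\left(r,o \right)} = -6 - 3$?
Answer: $\frac{126536448}{190141717} \approx 0.66549$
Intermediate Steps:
$w{\left(r,o \right)} = -9$
$\frac{\left(w{\left(-9,-3 \right)} + 153\right) \left(-73\right)}{-15796 + \frac{1}{36112}} = \frac{\left(-9 + 153\right) \left(-73\right)}{-15796 + \frac{1}{36112}} = \frac{144 \left(-73\right)}{-15796 + \frac{1}{36112}} = - \frac{10512}{- \frac{570425151}{36112}} = \left(-10512\right) \left(- \frac{36112}{570425151}\right) = \frac{126536448}{190141717}$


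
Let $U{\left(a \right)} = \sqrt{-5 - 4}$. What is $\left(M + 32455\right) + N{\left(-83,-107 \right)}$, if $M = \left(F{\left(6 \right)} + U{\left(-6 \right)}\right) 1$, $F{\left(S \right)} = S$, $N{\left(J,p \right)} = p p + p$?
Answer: $43803 + 3 i \approx 43803.0 + 3.0 i$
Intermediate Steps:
$N{\left(J,p \right)} = p + p^{2}$ ($N{\left(J,p \right)} = p^{2} + p = p + p^{2}$)
$U{\left(a \right)} = 3 i$ ($U{\left(a \right)} = \sqrt{-9} = 3 i$)
$M = 6 + 3 i$ ($M = \left(6 + 3 i\right) 1 = 6 + 3 i \approx 6.0 + 3.0 i$)
$\left(M + 32455\right) + N{\left(-83,-107 \right)} = \left(\left(6 + 3 i\right) + 32455\right) - 107 \left(1 - 107\right) = \left(32461 + 3 i\right) - -11342 = \left(32461 + 3 i\right) + 11342 = 43803 + 3 i$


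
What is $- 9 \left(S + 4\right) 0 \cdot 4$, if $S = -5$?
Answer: $0$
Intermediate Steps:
$- 9 \left(S + 4\right) 0 \cdot 4 = - 9 \left(-5 + 4\right) 0 \cdot 4 = - 9 \left(\left(-1\right) 0\right) 4 = \left(-9\right) 0 \cdot 4 = 0 \cdot 4 = 0$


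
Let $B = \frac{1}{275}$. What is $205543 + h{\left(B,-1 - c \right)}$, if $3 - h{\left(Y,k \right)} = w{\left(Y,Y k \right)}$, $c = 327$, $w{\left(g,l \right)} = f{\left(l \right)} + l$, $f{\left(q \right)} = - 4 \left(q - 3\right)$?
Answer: $\frac{56520866}{275} \approx 2.0553 \cdot 10^{5}$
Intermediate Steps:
$B = \frac{1}{275} \approx 0.0036364$
$f{\left(q \right)} = 12 - 4 q$ ($f{\left(q \right)} = - 4 \left(-3 + q\right) = 12 - 4 q$)
$w{\left(g,l \right)} = 12 - 3 l$ ($w{\left(g,l \right)} = \left(12 - 4 l\right) + l = 12 - 3 l$)
$h{\left(Y,k \right)} = -9 + 3 Y k$ ($h{\left(Y,k \right)} = 3 - \left(12 - 3 Y k\right) = 3 + \left(-12 + 3 Y k\right) = -9 + 3 Y k$)
$205543 + h{\left(B,-1 - c \right)} = 205543 - \left(9 - \frac{3 \left(-1 - 327\right)}{275}\right) = 205543 - \left(9 - - \frac{984}{275}\right) = 205543 - \frac{3459}{275} = \frac{56520866}{275}$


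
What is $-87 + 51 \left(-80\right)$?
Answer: $-4167$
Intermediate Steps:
$-87 + 51 \left(-80\right) = -87 - 4080 = -4167$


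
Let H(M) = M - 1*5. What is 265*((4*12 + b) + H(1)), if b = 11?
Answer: 14575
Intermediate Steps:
H(M) = -5 + M (H(M) = M - 5 = -5 + M)
265*((4*12 + b) + H(1)) = 265*((4*12 + 11) + (-5 + 1)) = 265*((48 + 11) - 4) = 265*(59 - 4) = 265*55 = 14575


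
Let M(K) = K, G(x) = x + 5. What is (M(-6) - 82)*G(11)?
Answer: -1408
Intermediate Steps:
G(x) = 5 + x
(M(-6) - 82)*G(11) = (-6 - 82)*(5 + 11) = -88*16 = -1408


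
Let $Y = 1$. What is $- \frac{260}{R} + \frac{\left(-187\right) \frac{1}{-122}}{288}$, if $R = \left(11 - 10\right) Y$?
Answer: $- \frac{9135173}{35136} \approx -259.99$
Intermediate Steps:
$R = 1$ ($R = \left(11 - 10\right) 1 = 1 \cdot 1 = 1$)
$- \frac{260}{R} + \frac{\left(-187\right) \frac{1}{-122}}{288} = - \frac{260}{1} + \frac{\left(-187\right) \frac{1}{-122}}{288} = \left(-260\right) 1 + \left(-187\right) \left(- \frac{1}{122}\right) \frac{1}{288} = -260 + \frac{187}{122} \cdot \frac{1}{288} = -260 + \frac{187}{35136} = - \frac{9135173}{35136}$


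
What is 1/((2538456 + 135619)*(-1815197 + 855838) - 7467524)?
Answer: -1/2565405385449 ≈ -3.8980e-13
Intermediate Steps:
1/((2538456 + 135619)*(-1815197 + 855838) - 7467524) = 1/(2674075*(-959359) - 7467524) = 1/(-2565397917925 - 7467524) = 1/(-2565405385449) = -1/2565405385449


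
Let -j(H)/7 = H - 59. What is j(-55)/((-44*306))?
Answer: -133/2244 ≈ -0.059269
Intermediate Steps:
j(H) = 413 - 7*H (j(H) = -7*(H - 59) = -7*(-59 + H) = 413 - 7*H)
j(-55)/((-44*306)) = (413 - 7*(-55))/((-44*306)) = (413 + 385)/(-13464) = 798*(-1/13464) = -133/2244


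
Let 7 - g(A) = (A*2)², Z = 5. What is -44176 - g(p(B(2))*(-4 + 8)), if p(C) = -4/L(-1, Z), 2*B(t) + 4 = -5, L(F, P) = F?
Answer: -43159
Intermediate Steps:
B(t) = -9/2 (B(t) = -2 + (½)*(-5) = -2 - 5/2 = -9/2)
p(C) = 4 (p(C) = -4/(-1) = -4*(-1) = 4)
g(A) = 7 - 4*A² (g(A) = 7 - (A*2)² = 7 - (2*A)² = 7 - 4*A²)
-44176 - g(p(B(2))*(-4 + 8)) = -44176 - (7 - 4*16*(-4 + 8)²) = -44176 - (7 - 4*(4*4)²) = -44176 - (7 - 4*16²) = -44176 - (7 - 4*256) = -44176 - (7 - 1024) = -44176 - 1*(-1017) = -44176 + 1017 = -43159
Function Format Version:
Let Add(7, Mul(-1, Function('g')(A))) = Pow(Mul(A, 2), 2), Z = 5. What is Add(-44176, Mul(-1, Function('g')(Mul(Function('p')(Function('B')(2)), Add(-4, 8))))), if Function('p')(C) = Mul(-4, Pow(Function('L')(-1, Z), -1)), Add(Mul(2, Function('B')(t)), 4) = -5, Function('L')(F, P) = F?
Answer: -43159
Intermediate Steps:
Function('B')(t) = Rational(-9, 2) (Function('B')(t) = Add(-2, Mul(Rational(1, 2), -5)) = Add(-2, Rational(-5, 2)) = Rational(-9, 2))
Function('p')(C) = 4 (Function('p')(C) = Mul(-4, Pow(-1, -1)) = Mul(-4, -1) = 4)
Function('g')(A) = Add(7, Mul(-4, Pow(A, 2))) (Function('g')(A) = Add(7, Mul(-1, Pow(Mul(A, 2), 2))) = Add(7, Mul(-1, Pow(Mul(2, A), 2))) = Add(7, Mul(-1, Mul(4, Pow(A, 2)))) = Add(7, Mul(-4, Pow(A, 2))))
Add(-44176, Mul(-1, Function('g')(Mul(Function('p')(Function('B')(2)), Add(-4, 8))))) = Add(-44176, Mul(-1, Add(7, Mul(-4, Pow(Mul(4, Add(-4, 8)), 2))))) = Add(-44176, Mul(-1, Add(7, Mul(-4, Pow(Mul(4, 4), 2))))) = Add(-44176, Mul(-1, Add(7, Mul(-4, Pow(16, 2))))) = Add(-44176, Mul(-1, Add(7, Mul(-4, 256)))) = Add(-44176, Mul(-1, Add(7, -1024))) = Add(-44176, Mul(-1, -1017)) = Add(-44176, 1017) = -43159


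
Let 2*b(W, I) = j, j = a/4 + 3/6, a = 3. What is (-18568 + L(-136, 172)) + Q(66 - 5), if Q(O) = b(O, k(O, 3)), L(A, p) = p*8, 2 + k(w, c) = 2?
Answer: -137531/8 ≈ -17191.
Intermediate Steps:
k(w, c) = 0 (k(w, c) = -2 + 2 = 0)
L(A, p) = 8*p
j = 5/4 (j = 3/4 + 3/6 = 3*(¼) + 3*(⅙) = ¾ + ½ = 5/4 ≈ 1.2500)
b(W, I) = 5/8 (b(W, I) = (½)*(5/4) = 5/8)
Q(O) = 5/8
(-18568 + L(-136, 172)) + Q(66 - 5) = (-18568 + 8*172) + 5/8 = (-18568 + 1376) + 5/8 = -17192 + 5/8 = -137531/8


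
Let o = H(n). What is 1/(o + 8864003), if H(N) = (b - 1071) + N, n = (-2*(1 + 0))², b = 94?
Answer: 1/8863030 ≈ 1.1283e-7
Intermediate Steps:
n = 4 (n = (-2*1)² = (-2)² = 4)
H(N) = -977 + N (H(N) = (94 - 1071) + N = -977 + N)
o = -973 (o = -977 + 4 = -973)
1/(o + 8864003) = 1/(-973 + 8864003) = 1/8863030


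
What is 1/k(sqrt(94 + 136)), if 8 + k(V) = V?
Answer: 4/83 + sqrt(230)/166 ≈ 0.13955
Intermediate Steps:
k(V) = -8 + V
1/k(sqrt(94 + 136)) = 1/(-8 + sqrt(94 + 136)) = 1/(-8 + sqrt(230))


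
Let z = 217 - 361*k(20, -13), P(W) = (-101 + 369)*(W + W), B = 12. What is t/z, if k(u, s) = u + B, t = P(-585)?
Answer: 62712/2267 ≈ 27.663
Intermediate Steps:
P(W) = 536*W (P(W) = 268*(2*W) = 536*W)
t = -313560 (t = 536*(-585) = -313560)
k(u, s) = 12 + u (k(u, s) = u + 12 = 12 + u)
z = -11335 (z = 217 - 361*(12 + 20) = 217 - 361*32 = 217 - 11552 = -11335)
t/z = -313560/(-11335) = -313560*(-1/11335) = 62712/2267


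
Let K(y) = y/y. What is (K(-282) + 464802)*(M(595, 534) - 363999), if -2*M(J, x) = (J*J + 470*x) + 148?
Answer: -619652584253/2 ≈ -3.0983e+11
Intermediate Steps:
K(y) = 1
M(J, x) = -74 - 235*x - J**2/2 (M(J, x) = -((J*J + 470*x) + 148)/2 = -((J**2 + 470*x) + 148)/2 = -(148 + J**2 + 470*x)/2 = -74 - 235*x - J**2/2)
(K(-282) + 464802)*(M(595, 534) - 363999) = (1 + 464802)*((-74 - 235*534 - 1/2*595**2) - 363999) = 464803*((-74 - 125490 - 1/2*354025) - 363999) = 464803*((-74 - 125490 - 354025/2) - 363999) = 464803*(-605153/2 - 363999) = 464803*(-1333151/2) = -619652584253/2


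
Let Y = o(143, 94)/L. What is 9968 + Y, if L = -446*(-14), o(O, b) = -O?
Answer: 62240049/6244 ≈ 9968.0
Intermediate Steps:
L = 6244
Y = -143/6244 (Y = -1*143/6244 = -143*1/6244 = -143/6244 ≈ -0.022902)
9968 + Y = 9968 - 143/6244 = 62240049/6244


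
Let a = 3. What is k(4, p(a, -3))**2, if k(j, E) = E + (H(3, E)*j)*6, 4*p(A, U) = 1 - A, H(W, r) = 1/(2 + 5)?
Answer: 1681/196 ≈ 8.5765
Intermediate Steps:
H(W, r) = 1/7
p(A, U) = 1/4 - A/4 (p(A, U) = (1 - A)/4 = 1/4 - A/4)
k(j, E) = E + 6*j/7 (k(j, E) = E + (j/7)*6 = E + 6*j/7)
k(4, p(a, -3))**2 = ((1/4 - 1/4*3) + (6/7)*4)**2 = ((1/4 - 3/4) + 24/7)**2 = (-1/2 + 24/7)**2 = (41/14)**2 = 1681/196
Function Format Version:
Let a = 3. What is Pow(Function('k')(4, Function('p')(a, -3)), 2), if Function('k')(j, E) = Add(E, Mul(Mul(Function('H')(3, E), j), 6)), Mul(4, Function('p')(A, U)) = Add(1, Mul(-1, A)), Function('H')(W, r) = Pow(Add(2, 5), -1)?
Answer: Rational(1681, 196) ≈ 8.5765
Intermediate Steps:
Function('H')(W, r) = Rational(1, 7) (Function('H')(W, r) = Pow(7, -1) = Rational(1, 7))
Function('p')(A, U) = Add(Rational(1, 4), Mul(Rational(-1, 4), A)) (Function('p')(A, U) = Mul(Rational(1, 4), Add(1, Mul(-1, A))) = Add(Rational(1, 4), Mul(Rational(-1, 4), A)))
Function('k')(j, E) = Add(E, Mul(Rational(6, 7), j)) (Function('k')(j, E) = Add(E, Mul(Mul(Rational(1, 7), j), 6)) = Add(E, Mul(Rational(6, 7), j)))
Pow(Function('k')(4, Function('p')(a, -3)), 2) = Pow(Add(Add(Rational(1, 4), Mul(Rational(-1, 4), 3)), Mul(Rational(6, 7), 4)), 2) = Pow(Add(Add(Rational(1, 4), Rational(-3, 4)), Rational(24, 7)), 2) = Pow(Add(Rational(-1, 2), Rational(24, 7)), 2) = Pow(Rational(41, 14), 2) = Rational(1681, 196)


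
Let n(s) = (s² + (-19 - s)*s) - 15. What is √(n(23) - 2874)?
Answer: I*√3326 ≈ 57.672*I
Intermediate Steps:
n(s) = -15 + s² + s*(-19 - s) (n(s) = (s² + s*(-19 - s)) - 15 = -15 + s² + s*(-19 - s))
√(n(23) - 2874) = √((-15 - 19*23) - 2874) = √((-15 - 437) - 2874) = √(-452 - 2874) = √(-3326) = I*√3326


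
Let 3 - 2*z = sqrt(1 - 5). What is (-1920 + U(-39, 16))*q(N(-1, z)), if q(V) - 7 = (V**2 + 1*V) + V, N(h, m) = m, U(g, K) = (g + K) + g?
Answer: -44595/2 + 9910*I ≈ -22298.0 + 9910.0*I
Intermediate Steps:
U(g, K) = K + 2*g (U(g, K) = (K + g) + g = K + 2*g)
z = 3/2 - I (z = 3/2 - sqrt(1 - 5)/2 = 3/2 - I ≈ 1.5 - 1.0*I)
q(V) = 7 + V**2 + 2*V (q(V) = 7 + ((V**2 + 1*V) + V) = 7 + ((V**2 + V) + V) = 7 + ((V + V**2) + V) = 7 + (V**2 + 2*V) = 7 + V**2 + 2*V)
(-1920 + U(-39, 16))*q(N(-1, z)) = (-1920 + (16 + 2*(-39)))*(7 + (3/2 - I)**2 + 2*(3/2 - I)) = (-1920 + (16 - 78))*(7 + (3/2 - I)**2 + (3 - 2*I)) = (-1920 - 62)*(10 + (3/2 - I)**2 - 2*I) = -1982*(10 + (3/2 - I)**2 - 2*I) = -19820 - 1982*(3/2 - I)**2 + 3964*I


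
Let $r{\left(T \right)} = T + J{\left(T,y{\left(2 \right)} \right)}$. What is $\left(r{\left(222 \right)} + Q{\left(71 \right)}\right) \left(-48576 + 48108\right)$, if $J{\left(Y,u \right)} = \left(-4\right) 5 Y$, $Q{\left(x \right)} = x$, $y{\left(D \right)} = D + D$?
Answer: $1940796$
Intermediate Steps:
$y{\left(D \right)} = 2 D$
$J{\left(Y,u \right)} = - 20 Y$
$r{\left(T \right)} = - 19 T$ ($r{\left(T \right)} = T - 20 T = - 19 T$)
$\left(r{\left(222 \right)} + Q{\left(71 \right)}\right) \left(-48576 + 48108\right) = \left(\left(-19\right) 222 + 71\right) \left(-48576 + 48108\right) = \left(-4218 + 71\right) \left(-468\right) = \left(-4147\right) \left(-468\right) = 1940796$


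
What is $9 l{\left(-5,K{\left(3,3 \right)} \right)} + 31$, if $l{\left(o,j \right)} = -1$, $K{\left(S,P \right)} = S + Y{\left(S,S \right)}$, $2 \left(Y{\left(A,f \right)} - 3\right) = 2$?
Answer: $22$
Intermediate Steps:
$Y{\left(A,f \right)} = 4$ ($Y{\left(A,f \right)} = 3 + \frac{1}{2} \cdot 2 = 3 + 1 = 4$)
$K{\left(S,P \right)} = 4 + S$ ($K{\left(S,P \right)} = S + 4 = 4 + S$)
$9 l{\left(-5,K{\left(3,3 \right)} \right)} + 31 = 9 \left(-1\right) + 31 = -9 + 31 = 22$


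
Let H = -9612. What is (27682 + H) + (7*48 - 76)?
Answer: 18330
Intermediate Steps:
(27682 + H) + (7*48 - 76) = (27682 - 9612) + (7*48 - 76) = 18070 + (336 - 76) = 18070 + 260 = 18330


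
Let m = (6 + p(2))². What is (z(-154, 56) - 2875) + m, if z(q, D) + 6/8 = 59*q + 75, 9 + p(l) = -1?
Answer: -47483/4 ≈ -11871.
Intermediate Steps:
p(l) = -10 (p(l) = -9 - 1 = -10)
z(q, D) = 297/4 + 59*q (z(q, D) = -¾ + (59*q + 75) = -¾ + (75 + 59*q) = 297/4 + 59*q)
m = 16 (m = (6 - 10)² = (-4)² = 16)
(z(-154, 56) - 2875) + m = ((297/4 + 59*(-154)) - 2875) + 16 = ((297/4 - 9086) - 2875) + 16 = (-36047/4 - 2875) + 16 = -47547/4 + 16 = -47483/4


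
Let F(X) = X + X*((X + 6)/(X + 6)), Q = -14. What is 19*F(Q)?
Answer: -532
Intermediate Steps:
F(X) = 2*X (F(X) = X + X*((6 + X)/(6 + X)) = X + X*1 = X + X = 2*X)
19*F(Q) = 19*(2*(-14)) = 19*(-28) = -532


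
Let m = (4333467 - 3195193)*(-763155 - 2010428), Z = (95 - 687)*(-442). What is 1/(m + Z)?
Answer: -1/3157097154078 ≈ -3.1675e-13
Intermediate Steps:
Z = 261664 (Z = -592*(-442) = 261664)
m = -3157097415742 (m = 1138274*(-2773583) = -3157097415742)
1/(m + Z) = 1/(-3157097415742 + 261664) = 1/(-3157097154078) = -1/3157097154078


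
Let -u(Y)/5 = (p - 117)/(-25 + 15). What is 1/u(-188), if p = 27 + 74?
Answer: -⅛ ≈ -0.12500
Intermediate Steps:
p = 101
u(Y) = -8 (u(Y) = -5*(101 - 117)/(-25 + 15) = -(-80)/(-10) = -(-80)*(-1)/10 = -5*8/5 = -8)
1/u(-188) = 1/(-8) = -⅛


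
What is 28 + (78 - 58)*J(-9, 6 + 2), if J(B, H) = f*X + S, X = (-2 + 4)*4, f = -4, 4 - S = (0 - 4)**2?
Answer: -852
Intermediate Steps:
S = -12 (S = 4 - (0 - 4)**2 = 4 - 1*(-4)**2 = 4 - 1*16 = 4 - 16 = -12)
X = 8 (X = 2*4 = 8)
J(B, H) = -44 (J(B, H) = -4*8 - 12 = -32 - 12 = -44)
28 + (78 - 58)*J(-9, 6 + 2) = 28 + (78 - 58)*(-44) = 28 + 20*(-44) = 28 - 880 = -852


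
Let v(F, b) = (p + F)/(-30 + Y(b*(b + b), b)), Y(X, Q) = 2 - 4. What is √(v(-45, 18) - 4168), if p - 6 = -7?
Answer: I*√66665/4 ≈ 64.549*I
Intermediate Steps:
p = -1 (p = 6 - 7 = -1)
Y(X, Q) = -2
v(F, b) = 1/32 - F/32 (v(F, b) = (-1 + F)/(-30 - 2) = (-1 + F)/(-32) = (-1 + F)*(-1/32) = 1/32 - F/32)
√(v(-45, 18) - 4168) = √((1/32 - 1/32*(-45)) - 4168) = √((1/32 + 45/32) - 4168) = √(23/16 - 4168) = √(-66665/16) = I*√66665/4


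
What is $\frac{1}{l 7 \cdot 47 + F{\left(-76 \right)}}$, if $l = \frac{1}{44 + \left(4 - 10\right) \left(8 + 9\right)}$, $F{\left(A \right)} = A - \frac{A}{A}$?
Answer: $- \frac{58}{4795} \approx -0.012096$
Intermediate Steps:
$F{\left(A \right)} = -1 + A$ ($F{\left(A \right)} = A - 1 = -1 + A$)
$l = - \frac{1}{58}$ ($l = \frac{1}{44 - 102} = \frac{1}{-58} = - \frac{1}{58} \approx -0.017241$)
$\frac{1}{l 7 \cdot 47 + F{\left(-76 \right)}} = \frac{1}{\left(- \frac{1}{58}\right) 7 \cdot 47 - 77} = \frac{1}{\left(- \frac{7}{58}\right) 47 - 77} = \frac{1}{- \frac{329}{58} - 77} = \frac{1}{- \frac{4795}{58}} = - \frac{58}{4795}$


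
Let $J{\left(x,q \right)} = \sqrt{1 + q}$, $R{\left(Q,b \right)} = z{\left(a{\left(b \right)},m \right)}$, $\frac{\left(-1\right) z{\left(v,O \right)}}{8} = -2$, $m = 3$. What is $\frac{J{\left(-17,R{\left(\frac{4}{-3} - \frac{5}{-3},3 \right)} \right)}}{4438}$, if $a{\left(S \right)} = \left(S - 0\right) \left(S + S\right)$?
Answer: $\frac{\sqrt{17}}{4438} \approx 0.00092905$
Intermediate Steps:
$a{\left(S \right)} = 2 S^{2}$ ($a{\left(S \right)} = \left(S + 0\right) 2 S = S 2 S = 2 S^{2}$)
$z{\left(v,O \right)} = 16$ ($z{\left(v,O \right)} = \left(-8\right) \left(-2\right) = 16$)
$R{\left(Q,b \right)} = 16$
$\frac{J{\left(-17,R{\left(\frac{4}{-3} - \frac{5}{-3},3 \right)} \right)}}{4438} = \frac{\sqrt{1 + 16}}{4438} = \sqrt{17} \cdot \frac{1}{4438} = \frac{\sqrt{17}}{4438}$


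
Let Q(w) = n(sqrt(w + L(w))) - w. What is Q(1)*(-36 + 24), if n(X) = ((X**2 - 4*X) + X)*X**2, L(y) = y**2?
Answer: -36 + 72*sqrt(2) ≈ 65.823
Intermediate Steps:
n(X) = X**2*(X**2 - 3*X) (n(X) = (X**2 - 3*X)*X**2 = X**2*(X**2 - 3*X))
Q(w) = -w + (w + w**2)**(3/2)*(-3 + sqrt(w + w**2)) (Q(w) = (sqrt(w + w**2))**3*(-3 + sqrt(w + w**2)) - w = (w + w**2)**(3/2)*(-3 + sqrt(w + w**2)) - w = -w + (w + w**2)**(3/2)*(-3 + sqrt(w + w**2)))
Q(1)*(-36 + 24) = ((1 + 1**2)**2 - 1*1 - 3*(1 + 1**2)**(3/2))*(-36 + 24) = ((1 + 1)**2 - 1 - 3*(1 + 1)**(3/2))*(-12) = (2**2 - 1 - 6*sqrt(2))*(-12) = (4 - 1 - 6*sqrt(2))*(-12) = (3 - 6*sqrt(2))*(-12) = -36 + 72*sqrt(2)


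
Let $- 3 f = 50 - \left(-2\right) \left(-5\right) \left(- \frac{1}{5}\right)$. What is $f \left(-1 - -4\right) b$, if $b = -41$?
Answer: $2132$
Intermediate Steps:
$f = - \frac{52}{3}$ ($f = - \frac{50 - \left(-2\right) \left(-5\right) \left(- \frac{1}{5}\right)}{3} = - \frac{50 - 10 \left(\left(-1\right) \frac{1}{5}\right)}{3} = - \frac{50 - 10 \left(- \frac{1}{5}\right)}{3} = - \frac{50 - -2}{3} = - \frac{50 + 2}{3} = \left(- \frac{1}{3}\right) 52 = - \frac{52}{3} \approx -17.333$)
$f \left(-1 - -4\right) b = - \frac{52 \left(-1 - -4\right)}{3} \left(-41\right) = - \frac{52 \left(-1 + 4\right)}{3} \left(-41\right) = \left(- \frac{52}{3}\right) 3 \left(-41\right) = \left(-52\right) \left(-41\right) = 2132$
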